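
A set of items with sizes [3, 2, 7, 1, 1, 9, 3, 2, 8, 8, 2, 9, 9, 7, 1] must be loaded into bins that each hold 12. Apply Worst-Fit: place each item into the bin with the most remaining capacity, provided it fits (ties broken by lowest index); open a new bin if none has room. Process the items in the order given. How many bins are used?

8 bins

bin 1: place 3, 9 left
bin 1: place 2, 7 left
bin 1: place 7, 0 left
bin 2: place 1, 11 left
bin 2: place 1, 10 left
bin 2: place 9, 1 left
bin 3: place 3, 9 left
bin 3: place 2, 7 left
bin 4: place 8, 4 left
bin 5: place 8, 4 left
bin 3: place 2, 5 left
bin 6: place 9, 3 left
bin 7: place 9, 3 left
bin 8: place 7, 5 left
bin 3: place 1, 4 left
Final bins: [3,2,7] [1,1,9] [3,2,2,1] [8] [8] [9] [9] [7].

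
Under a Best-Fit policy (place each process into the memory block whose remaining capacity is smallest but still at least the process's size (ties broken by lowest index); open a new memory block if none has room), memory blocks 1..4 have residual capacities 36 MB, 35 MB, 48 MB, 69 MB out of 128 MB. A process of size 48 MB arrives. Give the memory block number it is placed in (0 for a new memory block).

Memory blocks with room: memory block 3 (48 MB), memory block 4 (69 MB).
Tightest fit is memory block 3 with 48 MB free.

3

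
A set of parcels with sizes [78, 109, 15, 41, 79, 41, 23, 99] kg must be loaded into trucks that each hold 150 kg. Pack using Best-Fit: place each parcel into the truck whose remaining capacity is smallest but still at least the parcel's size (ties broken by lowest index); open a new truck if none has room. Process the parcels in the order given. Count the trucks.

4

truck 1: place 78 kg, 72 kg left
truck 2: place 109 kg, 41 kg left
truck 2: place 15 kg, 26 kg left
truck 1: place 41 kg, 31 kg left
truck 3: place 79 kg, 71 kg left
truck 3: place 41 kg, 30 kg left
truck 2: place 23 kg, 3 kg left
truck 4: place 99 kg, 51 kg left
Final trucks: [78,41] [109,15,23] [79,41] [99].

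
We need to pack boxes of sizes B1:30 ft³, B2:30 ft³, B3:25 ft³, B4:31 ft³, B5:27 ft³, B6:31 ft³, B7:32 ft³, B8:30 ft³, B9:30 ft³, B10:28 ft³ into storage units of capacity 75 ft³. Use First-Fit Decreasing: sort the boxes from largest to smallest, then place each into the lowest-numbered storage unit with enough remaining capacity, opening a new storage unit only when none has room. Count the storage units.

Sorted descending: 32, 31, 31, 30, 30, 30, 30, 28, 27, 25.
Put 32 ft³ in storage unit 1; 43 ft³ remain.
Put 31 ft³ in storage unit 1; 12 ft³ remain.
Put 31 ft³ in storage unit 2; 44 ft³ remain.
Put 30 ft³ in storage unit 2; 14 ft³ remain.
Put 30 ft³ in storage unit 3; 45 ft³ remain.
Put 30 ft³ in storage unit 3; 15 ft³ remain.
Put 30 ft³ in storage unit 4; 45 ft³ remain.
Put 28 ft³ in storage unit 4; 17 ft³ remain.
Put 27 ft³ in storage unit 5; 48 ft³ remain.
Put 25 ft³ in storage unit 5; 23 ft³ remain.
Final storage units: [32,31] [31,30] [30,30] [30,28] [27,25].

5 storage units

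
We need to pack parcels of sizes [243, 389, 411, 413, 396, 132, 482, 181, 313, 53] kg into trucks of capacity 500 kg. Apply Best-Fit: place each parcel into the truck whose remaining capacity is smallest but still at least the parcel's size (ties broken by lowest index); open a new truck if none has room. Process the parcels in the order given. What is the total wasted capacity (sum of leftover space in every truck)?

243 kg → truck 1 (remaining 257 kg)
389 kg → truck 2 (remaining 111 kg)
411 kg → truck 3 (remaining 89 kg)
413 kg → truck 4 (remaining 87 kg)
396 kg → truck 5 (remaining 104 kg)
132 kg → truck 1 (remaining 125 kg)
482 kg → truck 6 (remaining 18 kg)
181 kg → truck 7 (remaining 319 kg)
313 kg → truck 7 (remaining 6 kg)
53 kg → truck 4 (remaining 34 kg)
7 trucks × 500 kg = 3500 kg; used 3013 kg; unused 487 kg.

487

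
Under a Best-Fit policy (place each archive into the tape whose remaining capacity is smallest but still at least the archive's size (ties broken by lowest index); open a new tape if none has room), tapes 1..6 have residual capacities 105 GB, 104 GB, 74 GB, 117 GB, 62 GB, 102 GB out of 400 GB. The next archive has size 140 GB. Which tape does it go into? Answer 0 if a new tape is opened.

No tape has ≥ 140 GB free, so a new tape is opened.

0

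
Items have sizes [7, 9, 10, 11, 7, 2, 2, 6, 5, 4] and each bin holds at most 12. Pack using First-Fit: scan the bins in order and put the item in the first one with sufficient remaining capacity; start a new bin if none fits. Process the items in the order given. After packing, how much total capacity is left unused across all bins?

7 → bin 1 (remaining 5)
9 → bin 2 (remaining 3)
10 → bin 3 (remaining 2)
11 → bin 4 (remaining 1)
7 → bin 5 (remaining 5)
2 → bin 1 (remaining 3)
2 → bin 1 (remaining 1)
6 → bin 6 (remaining 6)
5 → bin 5 (remaining 0)
4 → bin 6 (remaining 2)
6 bins × 12 = 72; used 63; unused 9.

9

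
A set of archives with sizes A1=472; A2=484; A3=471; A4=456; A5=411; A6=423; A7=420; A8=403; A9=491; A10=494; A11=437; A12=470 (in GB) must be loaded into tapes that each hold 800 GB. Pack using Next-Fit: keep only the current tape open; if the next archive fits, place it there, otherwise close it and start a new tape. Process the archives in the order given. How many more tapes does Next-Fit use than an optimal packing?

Next-Fit: [472] [484] [471] [456] [411] [423] [420] [403] [491] [494] [437] [470] → 12 tapes.
12 archives exceed 400 GB (half the capacity), and no two of those can share a tape, so at least 12 tapes are needed.
So 12 is already optimal.

0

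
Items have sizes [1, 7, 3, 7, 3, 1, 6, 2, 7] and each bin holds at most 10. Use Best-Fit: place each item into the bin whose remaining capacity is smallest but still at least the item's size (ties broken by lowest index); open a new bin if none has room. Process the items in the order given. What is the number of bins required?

Put 1 in bin 1; 9 remain.
Put 7 in bin 1; 2 remain.
Put 3 in bin 2; 7 remain.
Put 7 in bin 2; 0 remain.
Put 3 in bin 3; 7 remain.
Put 1 in bin 1; 1 remain.
Put 6 in bin 3; 1 remain.
Put 2 in bin 4; 8 remain.
Put 7 in bin 4; 1 remain.

4 bins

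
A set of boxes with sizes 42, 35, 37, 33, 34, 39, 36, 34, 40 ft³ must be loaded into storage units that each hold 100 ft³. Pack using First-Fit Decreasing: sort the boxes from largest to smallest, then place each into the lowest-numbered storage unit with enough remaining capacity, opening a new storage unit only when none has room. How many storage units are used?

Sorted descending: 42, 40, 39, 37, 36, 35, 34, 34, 33.
42 ft³ → storage unit 1 (remaining 58 ft³)
40 ft³ → storage unit 1 (remaining 18 ft³)
39 ft³ → storage unit 2 (remaining 61 ft³)
37 ft³ → storage unit 2 (remaining 24 ft³)
36 ft³ → storage unit 3 (remaining 64 ft³)
35 ft³ → storage unit 3 (remaining 29 ft³)
34 ft³ → storage unit 4 (remaining 66 ft³)
34 ft³ → storage unit 4 (remaining 32 ft³)
33 ft³ → storage unit 5 (remaining 67 ft³)

5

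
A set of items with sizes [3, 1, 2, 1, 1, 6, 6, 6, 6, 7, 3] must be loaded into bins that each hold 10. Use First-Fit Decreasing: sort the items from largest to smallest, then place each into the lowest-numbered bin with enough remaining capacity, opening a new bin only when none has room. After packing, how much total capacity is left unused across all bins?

Sorted descending: 7, 6, 6, 6, 6, 3, 3, 2, 1, 1, 1.
7 → bin 1 (remaining 3)
6 → bin 2 (remaining 4)
6 → bin 3 (remaining 4)
6 → bin 4 (remaining 4)
6 → bin 5 (remaining 4)
3 → bin 1 (remaining 0)
3 → bin 2 (remaining 1)
2 → bin 3 (remaining 2)
1 → bin 2 (remaining 0)
1 → bin 3 (remaining 1)
1 → bin 3 (remaining 0)
5 bins × 10 = 50; used 42; unused 8.

8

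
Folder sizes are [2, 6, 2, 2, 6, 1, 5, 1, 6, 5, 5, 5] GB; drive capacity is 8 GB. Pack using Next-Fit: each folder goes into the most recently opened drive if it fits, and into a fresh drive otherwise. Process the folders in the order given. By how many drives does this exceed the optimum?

1

Next-Fit: [2,6] [2,2] [6,1] [5,1] [6] [5] [5] [5] → 8 drives.
7 folders exceed 4 GB (half the capacity), and no two of those can share a drive, so at least 7 drives are needed.
An optimal packing achieves that bound: [6,2] [6,2] [6,2] [5,1,1] [5] [5] [5] → 7 drives.
Excess: 8 − 7 = 1.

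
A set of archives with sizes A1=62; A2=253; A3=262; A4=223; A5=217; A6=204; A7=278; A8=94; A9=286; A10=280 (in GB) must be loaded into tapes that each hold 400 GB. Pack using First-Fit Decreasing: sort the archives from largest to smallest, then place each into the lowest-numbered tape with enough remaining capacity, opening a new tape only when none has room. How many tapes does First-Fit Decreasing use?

Sorted descending: 286, 280, 278, 262, 253, 223, 217, 204, 94, 62.
286 GB → tape 1 (remaining 114 GB)
280 GB → tape 2 (remaining 120 GB)
278 GB → tape 3 (remaining 122 GB)
262 GB → tape 4 (remaining 138 GB)
253 GB → tape 5 (remaining 147 GB)
223 GB → tape 6 (remaining 177 GB)
217 GB → tape 7 (remaining 183 GB)
204 GB → tape 8 (remaining 196 GB)
94 GB → tape 1 (remaining 20 GB)
62 GB → tape 2 (remaining 58 GB)

8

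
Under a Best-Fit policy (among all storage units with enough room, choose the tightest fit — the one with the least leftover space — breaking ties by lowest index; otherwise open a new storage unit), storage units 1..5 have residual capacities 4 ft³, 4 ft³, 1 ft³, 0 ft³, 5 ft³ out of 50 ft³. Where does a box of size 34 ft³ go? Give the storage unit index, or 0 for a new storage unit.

0

No storage unit has ≥ 34 ft³ free, so a new storage unit is opened.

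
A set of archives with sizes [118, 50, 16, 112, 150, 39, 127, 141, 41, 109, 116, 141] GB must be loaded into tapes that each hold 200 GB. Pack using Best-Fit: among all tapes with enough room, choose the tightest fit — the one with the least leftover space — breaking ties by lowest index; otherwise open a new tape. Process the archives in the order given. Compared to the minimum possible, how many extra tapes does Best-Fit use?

Best-Fit: [118,50,16] [112] [150,39] [127] [141,41] [109] [116] [141] → 8 tapes.
8 archives exceed 100 GB (half the capacity), and no two of those can share a tape, so at least 8 tapes are needed.
So 8 is already optimal.

0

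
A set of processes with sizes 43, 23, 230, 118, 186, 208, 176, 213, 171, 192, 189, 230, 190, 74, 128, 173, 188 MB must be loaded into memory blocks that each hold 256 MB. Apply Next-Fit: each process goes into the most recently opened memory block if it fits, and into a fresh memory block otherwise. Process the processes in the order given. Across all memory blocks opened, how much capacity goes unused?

Put 43 MB in memory block 1; 213 MB remain.
Put 23 MB in memory block 1; 190 MB remain.
Put 230 MB in memory block 2; 26 MB remain.
Put 118 MB in memory block 3; 138 MB remain.
Put 186 MB in memory block 4; 70 MB remain.
Put 208 MB in memory block 5; 48 MB remain.
Put 176 MB in memory block 6; 80 MB remain.
Put 213 MB in memory block 7; 43 MB remain.
Put 171 MB in memory block 8; 85 MB remain.
Put 192 MB in memory block 9; 64 MB remain.
Put 189 MB in memory block 10; 67 MB remain.
Put 230 MB in memory block 11; 26 MB remain.
Put 190 MB in memory block 12; 66 MB remain.
Put 74 MB in memory block 13; 182 MB remain.
Put 128 MB in memory block 13; 54 MB remain.
Put 173 MB in memory block 14; 83 MB remain.
Put 188 MB in memory block 15; 68 MB remain.
15 memory blocks × 256 MB = 3840 MB; used 2732 MB; unused 1108 MB.

1108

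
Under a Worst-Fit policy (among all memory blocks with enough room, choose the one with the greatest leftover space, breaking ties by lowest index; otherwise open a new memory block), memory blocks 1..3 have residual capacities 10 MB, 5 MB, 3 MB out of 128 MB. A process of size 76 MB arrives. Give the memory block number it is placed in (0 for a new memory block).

No memory block has ≥ 76 MB free, so a new memory block is opened.

0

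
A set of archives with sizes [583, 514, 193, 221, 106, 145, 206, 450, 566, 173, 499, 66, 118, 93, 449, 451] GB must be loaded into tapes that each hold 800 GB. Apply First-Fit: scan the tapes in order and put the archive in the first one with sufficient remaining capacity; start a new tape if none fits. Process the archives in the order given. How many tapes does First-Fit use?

8 tapes

583 GB → tape 1 (remaining 217 GB)
514 GB → tape 2 (remaining 286 GB)
193 GB → tape 1 (remaining 24 GB)
221 GB → tape 2 (remaining 65 GB)
106 GB → tape 3 (remaining 694 GB)
145 GB → tape 3 (remaining 549 GB)
206 GB → tape 3 (remaining 343 GB)
450 GB → tape 4 (remaining 350 GB)
566 GB → tape 5 (remaining 234 GB)
173 GB → tape 3 (remaining 170 GB)
499 GB → tape 6 (remaining 301 GB)
66 GB → tape 3 (remaining 104 GB)
118 GB → tape 4 (remaining 232 GB)
93 GB → tape 3 (remaining 11 GB)
449 GB → tape 7 (remaining 351 GB)
451 GB → tape 8 (remaining 349 GB)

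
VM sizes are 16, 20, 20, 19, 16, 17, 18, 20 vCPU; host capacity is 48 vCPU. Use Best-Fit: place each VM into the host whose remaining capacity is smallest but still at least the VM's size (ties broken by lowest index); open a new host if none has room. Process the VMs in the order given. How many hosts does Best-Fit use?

host 1: place 16 vCPU, 32 vCPU left
host 1: place 20 vCPU, 12 vCPU left
host 2: place 20 vCPU, 28 vCPU left
host 2: place 19 vCPU, 9 vCPU left
host 3: place 16 vCPU, 32 vCPU left
host 3: place 17 vCPU, 15 vCPU left
host 4: place 18 vCPU, 30 vCPU left
host 4: place 20 vCPU, 10 vCPU left
Final hosts: [16,20] [20,19] [16,17] [18,20].

4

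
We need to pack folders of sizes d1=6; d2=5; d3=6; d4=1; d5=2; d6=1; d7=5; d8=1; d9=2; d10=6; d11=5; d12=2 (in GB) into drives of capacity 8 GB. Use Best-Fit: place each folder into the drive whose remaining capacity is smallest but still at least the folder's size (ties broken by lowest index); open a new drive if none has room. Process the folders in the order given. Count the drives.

6 drives

Put d1 (6 GB) in drive 1; 2 GB remain.
Put d2 (5 GB) in drive 2; 3 GB remain.
Put d3 (6 GB) in drive 3; 2 GB remain.
Put d4 (1 GB) in drive 1; 1 GB remain.
Put d5 (2 GB) in drive 3; 0 GB remain.
Put d6 (1 GB) in drive 1; 0 GB remain.
Put d7 (5 GB) in drive 4; 3 GB remain.
Put d8 (1 GB) in drive 2; 2 GB remain.
Put d9 (2 GB) in drive 2; 0 GB remain.
Put d10 (6 GB) in drive 5; 2 GB remain.
Put d11 (5 GB) in drive 6; 3 GB remain.
Put d12 (2 GB) in drive 5; 0 GB remain.
Final drives: [6,1,1] [5,1,2] [6,2] [5] [6,2] [5].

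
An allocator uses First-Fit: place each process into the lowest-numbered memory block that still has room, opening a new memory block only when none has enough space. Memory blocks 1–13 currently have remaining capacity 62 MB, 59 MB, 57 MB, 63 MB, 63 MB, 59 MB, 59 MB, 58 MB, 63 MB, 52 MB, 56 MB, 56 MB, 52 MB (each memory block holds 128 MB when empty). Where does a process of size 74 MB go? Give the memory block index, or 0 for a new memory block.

0

No memory block has ≥ 74 MB free, so a new memory block is opened.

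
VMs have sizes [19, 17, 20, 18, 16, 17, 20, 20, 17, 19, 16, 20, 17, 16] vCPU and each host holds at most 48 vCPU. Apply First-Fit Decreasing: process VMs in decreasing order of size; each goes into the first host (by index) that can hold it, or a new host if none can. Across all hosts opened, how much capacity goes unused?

84

Sorted descending: 20, 20, 20, 20, 19, 19, 18, 17, 17, 17, 17, 16, 16, 16.
20 vCPU → host 1 (remaining 28 vCPU)
20 vCPU → host 1 (remaining 8 vCPU)
20 vCPU → host 2 (remaining 28 vCPU)
20 vCPU → host 2 (remaining 8 vCPU)
19 vCPU → host 3 (remaining 29 vCPU)
19 vCPU → host 3 (remaining 10 vCPU)
18 vCPU → host 4 (remaining 30 vCPU)
17 vCPU → host 4 (remaining 13 vCPU)
17 vCPU → host 5 (remaining 31 vCPU)
17 vCPU → host 5 (remaining 14 vCPU)
17 vCPU → host 6 (remaining 31 vCPU)
16 vCPU → host 6 (remaining 15 vCPU)
16 vCPU → host 7 (remaining 32 vCPU)
16 vCPU → host 7 (remaining 16 vCPU)
7 hosts × 48 vCPU = 336 vCPU; used 252 vCPU; unused 84 vCPU.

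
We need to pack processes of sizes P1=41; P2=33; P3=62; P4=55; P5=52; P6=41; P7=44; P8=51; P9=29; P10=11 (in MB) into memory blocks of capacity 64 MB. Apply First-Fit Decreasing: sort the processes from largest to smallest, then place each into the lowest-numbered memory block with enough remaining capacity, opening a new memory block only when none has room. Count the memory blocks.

8

Sorted descending: 62, 55, 52, 51, 44, 41, 41, 33, 29, 11.
memory block 1: place 62 MB, 2 MB left
memory block 2: place 55 MB, 9 MB left
memory block 3: place 52 MB, 12 MB left
memory block 4: place 51 MB, 13 MB left
memory block 5: place 44 MB, 20 MB left
memory block 6: place 41 MB, 23 MB left
memory block 7: place 41 MB, 23 MB left
memory block 8: place 33 MB, 31 MB left
memory block 8: place 29 MB, 2 MB left
memory block 3: place 11 MB, 1 MB left
Final memory blocks: [62] [55] [52,11] [51] [44] [41] [41] [33,29].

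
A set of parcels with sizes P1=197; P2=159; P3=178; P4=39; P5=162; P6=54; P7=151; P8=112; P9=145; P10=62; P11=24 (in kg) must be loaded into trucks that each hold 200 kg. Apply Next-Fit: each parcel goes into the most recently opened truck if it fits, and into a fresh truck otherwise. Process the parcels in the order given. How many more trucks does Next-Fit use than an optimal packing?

3

Next-Fit: [197] [159] [178] [39] [162] [54] [151] [112] [145] [62,24] → 10 trucks.
Total size 1283 kg; any packing needs at least ⌈1283/200⌉ = 7 trucks.
An optimal packing achieves that bound: [197] [178] [162,24] [159,39] [151] [145,54] [112,62] → 7 trucks.
Excess: 10 − 7 = 3.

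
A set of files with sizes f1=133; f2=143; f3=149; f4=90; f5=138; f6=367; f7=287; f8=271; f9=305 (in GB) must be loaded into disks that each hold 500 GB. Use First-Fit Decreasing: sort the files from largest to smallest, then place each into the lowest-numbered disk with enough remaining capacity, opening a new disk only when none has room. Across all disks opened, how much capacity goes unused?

117

Sorted descending: 367, 305, 287, 271, 149, 143, 138, 133, 90.
disk 1: place 367 GB, 133 GB left
disk 2: place 305 GB, 195 GB left
disk 3: place 287 GB, 213 GB left
disk 4: place 271 GB, 229 GB left
disk 2: place 149 GB, 46 GB left
disk 3: place 143 GB, 70 GB left
disk 4: place 138 GB, 91 GB left
disk 1: place 133 GB, 0 GB left
disk 4: place 90 GB, 1 GB left
4 disks × 500 GB = 2000 GB; used 1883 GB; unused 117 GB.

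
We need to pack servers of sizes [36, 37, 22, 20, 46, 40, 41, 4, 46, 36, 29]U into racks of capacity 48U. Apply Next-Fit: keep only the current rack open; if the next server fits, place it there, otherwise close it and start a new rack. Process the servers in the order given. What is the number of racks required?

9

rack 1: place 36U, 12U left
rack 2: place 37U, 11U left
rack 3: place 22U, 26U left
rack 3: place 20U, 6U left
rack 4: place 46U, 2U left
rack 5: place 40U, 8U left
rack 6: place 41U, 7U left
rack 6: place 4U, 3U left
rack 7: place 46U, 2U left
rack 8: place 36U, 12U left
rack 9: place 29U, 19U left
Final racks: [36] [37] [22,20] [46] [40] [41,4] [46] [36] [29].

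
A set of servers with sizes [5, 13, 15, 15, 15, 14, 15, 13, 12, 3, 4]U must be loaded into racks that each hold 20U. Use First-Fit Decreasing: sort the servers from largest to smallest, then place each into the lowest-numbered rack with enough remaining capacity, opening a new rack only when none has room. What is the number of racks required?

Sorted descending: 15, 15, 15, 15, 14, 13, 13, 12, 5, 4, 3.
rack 1: place 15U, 5U left
rack 2: place 15U, 5U left
rack 3: place 15U, 5U left
rack 4: place 15U, 5U left
rack 5: place 14U, 6U left
rack 6: place 13U, 7U left
rack 7: place 13U, 7U left
rack 8: place 12U, 8U left
rack 1: place 5U, 0U left
rack 2: place 4U, 1U left
rack 3: place 3U, 2U left

8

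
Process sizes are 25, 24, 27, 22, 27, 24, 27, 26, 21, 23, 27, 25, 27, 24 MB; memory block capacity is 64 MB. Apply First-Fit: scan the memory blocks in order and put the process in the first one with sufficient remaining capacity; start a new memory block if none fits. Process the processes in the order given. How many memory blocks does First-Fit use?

25 MB → memory block 1 (remaining 39 MB)
24 MB → memory block 1 (remaining 15 MB)
27 MB → memory block 2 (remaining 37 MB)
22 MB → memory block 2 (remaining 15 MB)
27 MB → memory block 3 (remaining 37 MB)
24 MB → memory block 3 (remaining 13 MB)
27 MB → memory block 4 (remaining 37 MB)
26 MB → memory block 4 (remaining 11 MB)
21 MB → memory block 5 (remaining 43 MB)
23 MB → memory block 5 (remaining 20 MB)
27 MB → memory block 6 (remaining 37 MB)
25 MB → memory block 6 (remaining 12 MB)
27 MB → memory block 7 (remaining 37 MB)
24 MB → memory block 7 (remaining 13 MB)

7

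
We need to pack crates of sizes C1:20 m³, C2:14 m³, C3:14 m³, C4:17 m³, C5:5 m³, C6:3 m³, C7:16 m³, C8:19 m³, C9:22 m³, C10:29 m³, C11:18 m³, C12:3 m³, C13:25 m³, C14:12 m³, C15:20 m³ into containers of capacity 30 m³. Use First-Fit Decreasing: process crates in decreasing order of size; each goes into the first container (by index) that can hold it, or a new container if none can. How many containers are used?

Sorted descending: 29, 25, 22, 20, 20, 19, 18, 17, 16, 14, 14, 12, 5, 3, 3.
container 1: place 29 m³, 1 m³ left
container 2: place 25 m³, 5 m³ left
container 3: place 22 m³, 8 m³ left
container 4: place 20 m³, 10 m³ left
container 5: place 20 m³, 10 m³ left
container 6: place 19 m³, 11 m³ left
container 7: place 18 m³, 12 m³ left
container 8: place 17 m³, 13 m³ left
container 9: place 16 m³, 14 m³ left
container 9: place 14 m³, 0 m³ left
container 10: place 14 m³, 16 m³ left
container 7: place 12 m³, 0 m³ left
container 2: place 5 m³, 0 m³ left
container 3: place 3 m³, 5 m³ left
container 3: place 3 m³, 2 m³ left

10 containers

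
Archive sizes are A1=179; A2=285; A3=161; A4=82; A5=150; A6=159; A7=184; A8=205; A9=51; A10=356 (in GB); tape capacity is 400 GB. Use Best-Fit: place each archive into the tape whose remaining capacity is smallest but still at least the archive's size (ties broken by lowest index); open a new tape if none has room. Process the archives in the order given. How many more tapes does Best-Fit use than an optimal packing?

Best-Fit: [179,161,51] [285,82] [150,159] [184,205] [356] → 5 tapes.
Total size 1812 GB; any packing needs at least ⌈1812/400⌉ = 5 tapes.
So 5 is already optimal.

0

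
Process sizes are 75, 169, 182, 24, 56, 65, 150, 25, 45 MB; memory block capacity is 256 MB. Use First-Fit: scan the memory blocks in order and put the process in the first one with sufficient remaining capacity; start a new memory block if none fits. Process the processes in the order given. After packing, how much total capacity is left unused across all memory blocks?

233

Put 75 MB in memory block 1; 181 MB remain.
Put 169 MB in memory block 1; 12 MB remain.
Put 182 MB in memory block 2; 74 MB remain.
Put 24 MB in memory block 2; 50 MB remain.
Put 56 MB in memory block 3; 200 MB remain.
Put 65 MB in memory block 3; 135 MB remain.
Put 150 MB in memory block 4; 106 MB remain.
Put 25 MB in memory block 2; 25 MB remain.
Put 45 MB in memory block 3; 90 MB remain.
4 memory blocks × 256 MB = 1024 MB; used 791 MB; unused 233 MB.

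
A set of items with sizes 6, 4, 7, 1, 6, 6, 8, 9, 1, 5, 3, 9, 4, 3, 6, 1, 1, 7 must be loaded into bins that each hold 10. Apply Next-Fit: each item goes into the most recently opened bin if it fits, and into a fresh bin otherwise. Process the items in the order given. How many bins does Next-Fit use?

6 → bin 1 (remaining 4)
4 → bin 1 (remaining 0)
7 → bin 2 (remaining 3)
1 → bin 2 (remaining 2)
6 → bin 3 (remaining 4)
6 → bin 4 (remaining 4)
8 → bin 5 (remaining 2)
9 → bin 6 (remaining 1)
1 → bin 6 (remaining 0)
5 → bin 7 (remaining 5)
3 → bin 7 (remaining 2)
9 → bin 8 (remaining 1)
4 → bin 9 (remaining 6)
3 → bin 9 (remaining 3)
6 → bin 10 (remaining 4)
1 → bin 10 (remaining 3)
1 → bin 10 (remaining 2)
7 → bin 11 (remaining 3)

11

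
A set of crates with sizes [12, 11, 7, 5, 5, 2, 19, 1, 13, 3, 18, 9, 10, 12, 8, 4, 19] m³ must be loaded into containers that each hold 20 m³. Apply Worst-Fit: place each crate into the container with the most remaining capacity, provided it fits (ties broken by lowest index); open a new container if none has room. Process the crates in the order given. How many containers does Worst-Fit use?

9 containers

Put 12 m³ in container 1; 8 m³ remain.
Put 11 m³ in container 2; 9 m³ remain.
Put 7 m³ in container 2; 2 m³ remain.
Put 5 m³ in container 1; 3 m³ remain.
Put 5 m³ in container 3; 15 m³ remain.
Put 2 m³ in container 3; 13 m³ remain.
Put 19 m³ in container 4; 1 m³ remain.
Put 1 m³ in container 3; 12 m³ remain.
Put 13 m³ in container 5; 7 m³ remain.
Put 3 m³ in container 3; 9 m³ remain.
Put 18 m³ in container 6; 2 m³ remain.
Put 9 m³ in container 3; 0 m³ remain.
Put 10 m³ in container 7; 10 m³ remain.
Put 12 m³ in container 8; 8 m³ remain.
Put 8 m³ in container 7; 2 m³ remain.
Put 4 m³ in container 8; 4 m³ remain.
Put 19 m³ in container 9; 1 m³ remain.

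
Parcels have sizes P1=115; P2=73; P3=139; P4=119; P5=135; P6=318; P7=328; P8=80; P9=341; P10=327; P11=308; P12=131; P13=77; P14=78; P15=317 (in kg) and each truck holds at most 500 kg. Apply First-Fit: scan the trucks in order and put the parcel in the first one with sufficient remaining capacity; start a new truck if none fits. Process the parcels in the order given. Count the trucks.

7 trucks

P1 (115 kg) → truck 1 (remaining 385 kg)
P2 (73 kg) → truck 1 (remaining 312 kg)
P3 (139 kg) → truck 1 (remaining 173 kg)
P4 (119 kg) → truck 1 (remaining 54 kg)
P5 (135 kg) → truck 2 (remaining 365 kg)
P6 (318 kg) → truck 2 (remaining 47 kg)
P7 (328 kg) → truck 3 (remaining 172 kg)
P8 (80 kg) → truck 3 (remaining 92 kg)
P9 (341 kg) → truck 4 (remaining 159 kg)
P10 (327 kg) → truck 5 (remaining 173 kg)
P11 (308 kg) → truck 6 (remaining 192 kg)
P12 (131 kg) → truck 4 (remaining 28 kg)
P13 (77 kg) → truck 3 (remaining 15 kg)
P14 (78 kg) → truck 5 (remaining 95 kg)
P15 (317 kg) → truck 7 (remaining 183 kg)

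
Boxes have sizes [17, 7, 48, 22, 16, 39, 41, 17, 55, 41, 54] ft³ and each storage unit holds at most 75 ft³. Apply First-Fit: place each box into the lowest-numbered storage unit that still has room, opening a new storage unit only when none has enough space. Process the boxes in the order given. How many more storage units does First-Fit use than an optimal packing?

First-Fit: [17,7,48] [22,16,17] [39] [41] [55] [41] [54] → 7 storage units.
6 boxes exceed 37.5 ft³ (half the capacity), and no two of those can share a storage unit, so at least 6 storage units are needed.
An optimal packing achieves that bound: [55,17] [54,17] [48,22] [41,16,7] [41] [39] → 6 storage units.
Excess: 7 − 6 = 1.

1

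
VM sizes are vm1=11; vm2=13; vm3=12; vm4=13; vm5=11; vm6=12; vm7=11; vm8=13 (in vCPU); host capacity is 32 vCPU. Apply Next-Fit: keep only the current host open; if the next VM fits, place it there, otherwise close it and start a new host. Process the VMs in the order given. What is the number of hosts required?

host 1: place vm1 (11 vCPU), 21 vCPU left
host 1: place vm2 (13 vCPU), 8 vCPU left
host 2: place vm3 (12 vCPU), 20 vCPU left
host 2: place vm4 (13 vCPU), 7 vCPU left
host 3: place vm5 (11 vCPU), 21 vCPU left
host 3: place vm6 (12 vCPU), 9 vCPU left
host 4: place vm7 (11 vCPU), 21 vCPU left
host 4: place vm8 (13 vCPU), 8 vCPU left

4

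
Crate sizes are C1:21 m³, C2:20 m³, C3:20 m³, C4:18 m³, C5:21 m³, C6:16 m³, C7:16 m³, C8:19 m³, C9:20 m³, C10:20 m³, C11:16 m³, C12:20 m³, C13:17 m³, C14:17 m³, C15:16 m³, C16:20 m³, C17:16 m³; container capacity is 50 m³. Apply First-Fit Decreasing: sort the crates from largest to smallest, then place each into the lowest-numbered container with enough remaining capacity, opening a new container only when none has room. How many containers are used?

Sorted descending: 21, 21, 20, 20, 20, 20, 20, 20, 19, 18, 17, 17, 16, 16, 16, 16, 16.
Put 21 m³ in container 1; 29 m³ remain.
Put 21 m³ in container 1; 8 m³ remain.
Put 20 m³ in container 2; 30 m³ remain.
Put 20 m³ in container 2; 10 m³ remain.
Put 20 m³ in container 3; 30 m³ remain.
Put 20 m³ in container 3; 10 m³ remain.
Put 20 m³ in container 4; 30 m³ remain.
Put 20 m³ in container 4; 10 m³ remain.
Put 19 m³ in container 5; 31 m³ remain.
Put 18 m³ in container 5; 13 m³ remain.
Put 17 m³ in container 6; 33 m³ remain.
Put 17 m³ in container 6; 16 m³ remain.
Put 16 m³ in container 6; 0 m³ remain.
Put 16 m³ in container 7; 34 m³ remain.
Put 16 m³ in container 7; 18 m³ remain.
Put 16 m³ in container 7; 2 m³ remain.
Put 16 m³ in container 8; 34 m³ remain.

8 containers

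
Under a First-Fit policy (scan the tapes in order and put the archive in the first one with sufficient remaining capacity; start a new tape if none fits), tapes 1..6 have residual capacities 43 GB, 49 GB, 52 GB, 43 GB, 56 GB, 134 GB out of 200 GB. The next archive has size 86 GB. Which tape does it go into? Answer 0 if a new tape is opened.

6

Tapes with room: tape 6 (134 GB).
The first with room is tape 6.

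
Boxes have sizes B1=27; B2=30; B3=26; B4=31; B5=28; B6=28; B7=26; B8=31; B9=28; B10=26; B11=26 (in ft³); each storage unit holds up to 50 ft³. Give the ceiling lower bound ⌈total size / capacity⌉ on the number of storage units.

Total size = 27 + 30 + 26 + 31 + 28 + 28 + 26 + 31 + 28 + 26 + 26 = 307 ft³.
⌈307 / 50⌉ = 7.

7 storage units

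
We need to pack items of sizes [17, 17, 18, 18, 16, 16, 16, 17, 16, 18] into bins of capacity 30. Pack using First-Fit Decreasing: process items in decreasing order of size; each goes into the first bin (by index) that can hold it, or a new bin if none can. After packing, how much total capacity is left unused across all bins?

Sorted descending: 18, 18, 18, 17, 17, 17, 16, 16, 16, 16.
18 → bin 1 (remaining 12)
18 → bin 2 (remaining 12)
18 → bin 3 (remaining 12)
17 → bin 4 (remaining 13)
17 → bin 5 (remaining 13)
17 → bin 6 (remaining 13)
16 → bin 7 (remaining 14)
16 → bin 8 (remaining 14)
16 → bin 9 (remaining 14)
16 → bin 10 (remaining 14)
10 bins × 30 = 300; used 169; unused 131.

131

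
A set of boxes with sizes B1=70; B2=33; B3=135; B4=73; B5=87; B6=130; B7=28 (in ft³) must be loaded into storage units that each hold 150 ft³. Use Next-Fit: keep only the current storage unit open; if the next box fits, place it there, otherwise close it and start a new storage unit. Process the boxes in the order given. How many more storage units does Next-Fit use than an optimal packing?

2

Next-Fit: [70,33] [135] [73] [87] [130] [28] → 6 storage units.
Total size 556 ft³; any packing needs at least ⌈556/150⌉ = 4 storage units.
An optimal packing achieves that bound: [135] [130] [87,33,28] [73,70] → 4 storage units.
Excess: 6 − 4 = 2.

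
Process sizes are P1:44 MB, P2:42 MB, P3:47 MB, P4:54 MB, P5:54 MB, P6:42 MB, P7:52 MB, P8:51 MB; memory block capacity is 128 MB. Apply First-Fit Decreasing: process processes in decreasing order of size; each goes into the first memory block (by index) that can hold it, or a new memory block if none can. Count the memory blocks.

Sorted descending: 54, 54, 52, 51, 47, 44, 42, 42.
memory block 1: place 54 MB, 74 MB left
memory block 1: place 54 MB, 20 MB left
memory block 2: place 52 MB, 76 MB left
memory block 2: place 51 MB, 25 MB left
memory block 3: place 47 MB, 81 MB left
memory block 3: place 44 MB, 37 MB left
memory block 4: place 42 MB, 86 MB left
memory block 4: place 42 MB, 44 MB left
Final memory blocks: [54,54] [52,51] [47,44] [42,42].

4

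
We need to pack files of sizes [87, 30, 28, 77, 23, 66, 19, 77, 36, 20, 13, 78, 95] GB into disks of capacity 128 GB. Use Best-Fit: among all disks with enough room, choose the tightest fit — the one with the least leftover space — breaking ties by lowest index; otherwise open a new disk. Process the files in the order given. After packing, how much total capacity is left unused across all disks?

119

Put 87 GB in disk 1; 41 GB remain.
Put 30 GB in disk 1; 11 GB remain.
Put 28 GB in disk 2; 100 GB remain.
Put 77 GB in disk 2; 23 GB remain.
Put 23 GB in disk 2; 0 GB remain.
Put 66 GB in disk 3; 62 GB remain.
Put 19 GB in disk 3; 43 GB remain.
Put 77 GB in disk 4; 51 GB remain.
Put 36 GB in disk 3; 7 GB remain.
Put 20 GB in disk 4; 31 GB remain.
Put 13 GB in disk 4; 18 GB remain.
Put 78 GB in disk 5; 50 GB remain.
Put 95 GB in disk 6; 33 GB remain.
6 disks × 128 GB = 768 GB; used 649 GB; unused 119 GB.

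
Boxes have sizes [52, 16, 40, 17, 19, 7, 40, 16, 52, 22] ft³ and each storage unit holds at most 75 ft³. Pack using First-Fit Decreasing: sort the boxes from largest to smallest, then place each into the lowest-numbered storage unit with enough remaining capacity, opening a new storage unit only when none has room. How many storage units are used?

4

Sorted descending: 52, 52, 40, 40, 22, 19, 17, 16, 16, 7.
Put 52 ft³ in storage unit 1; 23 ft³ remain.
Put 52 ft³ in storage unit 2; 23 ft³ remain.
Put 40 ft³ in storage unit 3; 35 ft³ remain.
Put 40 ft³ in storage unit 4; 35 ft³ remain.
Put 22 ft³ in storage unit 1; 1 ft³ remain.
Put 19 ft³ in storage unit 2; 4 ft³ remain.
Put 17 ft³ in storage unit 3; 18 ft³ remain.
Put 16 ft³ in storage unit 3; 2 ft³ remain.
Put 16 ft³ in storage unit 4; 19 ft³ remain.
Put 7 ft³ in storage unit 4; 12 ft³ remain.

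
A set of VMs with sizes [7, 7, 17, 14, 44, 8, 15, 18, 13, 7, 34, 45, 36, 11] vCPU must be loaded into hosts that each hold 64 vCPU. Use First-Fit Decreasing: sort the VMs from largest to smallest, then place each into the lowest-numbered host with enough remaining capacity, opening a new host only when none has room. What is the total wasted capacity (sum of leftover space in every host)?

44

Sorted descending: 45, 44, 36, 34, 18, 17, 15, 14, 13, 11, 8, 7, 7, 7.
Put 45 vCPU in host 1; 19 vCPU remain.
Put 44 vCPU in host 2; 20 vCPU remain.
Put 36 vCPU in host 3; 28 vCPU remain.
Put 34 vCPU in host 4; 30 vCPU remain.
Put 18 vCPU in host 1; 1 vCPU remain.
Put 17 vCPU in host 2; 3 vCPU remain.
Put 15 vCPU in host 3; 13 vCPU remain.
Put 14 vCPU in host 4; 16 vCPU remain.
Put 13 vCPU in host 3; 0 vCPU remain.
Put 11 vCPU in host 4; 5 vCPU remain.
Put 8 vCPU in host 5; 56 vCPU remain.
Put 7 vCPU in host 5; 49 vCPU remain.
Put 7 vCPU in host 5; 42 vCPU remain.
Put 7 vCPU in host 5; 35 vCPU remain.
5 hosts × 64 vCPU = 320 vCPU; used 276 vCPU; unused 44 vCPU.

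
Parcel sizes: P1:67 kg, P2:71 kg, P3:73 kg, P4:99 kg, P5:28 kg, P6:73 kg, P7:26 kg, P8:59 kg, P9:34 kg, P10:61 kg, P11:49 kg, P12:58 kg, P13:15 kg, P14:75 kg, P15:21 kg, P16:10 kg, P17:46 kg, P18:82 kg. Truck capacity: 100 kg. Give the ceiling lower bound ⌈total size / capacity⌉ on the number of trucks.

10

Total size = 67 + 71 + 73 + 99 + 28 + 73 + 26 + 59 + 34 + 61 + 49 + 58 + 15 + 75 + 21 + 10 + 46 + 82 = 947 kg.
⌈947 / 100⌉ = 10.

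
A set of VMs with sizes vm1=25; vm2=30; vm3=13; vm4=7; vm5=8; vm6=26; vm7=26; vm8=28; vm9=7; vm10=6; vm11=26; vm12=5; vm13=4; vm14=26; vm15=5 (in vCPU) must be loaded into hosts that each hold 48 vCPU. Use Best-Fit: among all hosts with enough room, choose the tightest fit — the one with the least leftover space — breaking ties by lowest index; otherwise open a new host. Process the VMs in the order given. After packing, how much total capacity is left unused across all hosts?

94

vm1 (25 vCPU) → host 1 (remaining 23 vCPU)
vm2 (30 vCPU) → host 2 (remaining 18 vCPU)
vm3 (13 vCPU) → host 2 (remaining 5 vCPU)
vm4 (7 vCPU) → host 1 (remaining 16 vCPU)
vm5 (8 vCPU) → host 1 (remaining 8 vCPU)
vm6 (26 vCPU) → host 3 (remaining 22 vCPU)
vm7 (26 vCPU) → host 4 (remaining 22 vCPU)
vm8 (28 vCPU) → host 5 (remaining 20 vCPU)
vm9 (7 vCPU) → host 1 (remaining 1 vCPU)
vm10 (6 vCPU) → host 5 (remaining 14 vCPU)
vm11 (26 vCPU) → host 6 (remaining 22 vCPU)
vm12 (5 vCPU) → host 2 (remaining 0 vCPU)
vm13 (4 vCPU) → host 5 (remaining 10 vCPU)
vm14 (26 vCPU) → host 7 (remaining 22 vCPU)
vm15 (5 vCPU) → host 5 (remaining 5 vCPU)
7 hosts × 48 vCPU = 336 vCPU; used 242 vCPU; unused 94 vCPU.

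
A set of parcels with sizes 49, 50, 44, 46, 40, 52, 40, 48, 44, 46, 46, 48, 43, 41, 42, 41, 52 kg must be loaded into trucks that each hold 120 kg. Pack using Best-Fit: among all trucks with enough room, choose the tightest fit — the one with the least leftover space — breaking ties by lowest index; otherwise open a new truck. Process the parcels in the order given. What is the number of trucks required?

49 kg → truck 1 (remaining 71 kg)
50 kg → truck 1 (remaining 21 kg)
44 kg → truck 2 (remaining 76 kg)
46 kg → truck 2 (remaining 30 kg)
40 kg → truck 3 (remaining 80 kg)
52 kg → truck 3 (remaining 28 kg)
40 kg → truck 4 (remaining 80 kg)
48 kg → truck 4 (remaining 32 kg)
44 kg → truck 5 (remaining 76 kg)
46 kg → truck 5 (remaining 30 kg)
46 kg → truck 6 (remaining 74 kg)
48 kg → truck 6 (remaining 26 kg)
43 kg → truck 7 (remaining 77 kg)
41 kg → truck 7 (remaining 36 kg)
42 kg → truck 8 (remaining 78 kg)
41 kg → truck 8 (remaining 37 kg)
52 kg → truck 9 (remaining 68 kg)
Final trucks: [49,50] [44,46] [40,52] [40,48] [44,46] [46,48] [43,41] [42,41] [52].

9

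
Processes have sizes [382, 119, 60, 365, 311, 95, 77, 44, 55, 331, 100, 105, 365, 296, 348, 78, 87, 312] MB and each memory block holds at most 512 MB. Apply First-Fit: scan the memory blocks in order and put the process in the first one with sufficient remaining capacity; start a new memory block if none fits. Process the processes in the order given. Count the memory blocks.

Put 382 MB in memory block 1; 130 MB remain.
Put 119 MB in memory block 1; 11 MB remain.
Put 60 MB in memory block 2; 452 MB remain.
Put 365 MB in memory block 2; 87 MB remain.
Put 311 MB in memory block 3; 201 MB remain.
Put 95 MB in memory block 3; 106 MB remain.
Put 77 MB in memory block 2; 10 MB remain.
Put 44 MB in memory block 3; 62 MB remain.
Put 55 MB in memory block 3; 7 MB remain.
Put 331 MB in memory block 4; 181 MB remain.
Put 100 MB in memory block 4; 81 MB remain.
Put 105 MB in memory block 5; 407 MB remain.
Put 365 MB in memory block 5; 42 MB remain.
Put 296 MB in memory block 6; 216 MB remain.
Put 348 MB in memory block 7; 164 MB remain.
Put 78 MB in memory block 4; 3 MB remain.
Put 87 MB in memory block 6; 129 MB remain.
Put 312 MB in memory block 8; 200 MB remain.

8 memory blocks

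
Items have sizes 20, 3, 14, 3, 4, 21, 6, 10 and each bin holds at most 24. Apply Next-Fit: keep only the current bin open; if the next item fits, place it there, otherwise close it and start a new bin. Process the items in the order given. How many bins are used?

Put 20 in bin 1; 4 remain.
Put 3 in bin 1; 1 remain.
Put 14 in bin 2; 10 remain.
Put 3 in bin 2; 7 remain.
Put 4 in bin 2; 3 remain.
Put 21 in bin 3; 3 remain.
Put 6 in bin 4; 18 remain.
Put 10 in bin 4; 8 remain.

4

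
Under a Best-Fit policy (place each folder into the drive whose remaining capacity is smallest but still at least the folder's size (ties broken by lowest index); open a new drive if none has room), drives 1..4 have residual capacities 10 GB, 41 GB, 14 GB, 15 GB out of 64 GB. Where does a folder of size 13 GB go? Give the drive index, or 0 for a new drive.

3

Drives with room: drive 2 (41 GB), drive 3 (14 GB), drive 4 (15 GB).
Tightest fit is drive 3 with 14 GB free.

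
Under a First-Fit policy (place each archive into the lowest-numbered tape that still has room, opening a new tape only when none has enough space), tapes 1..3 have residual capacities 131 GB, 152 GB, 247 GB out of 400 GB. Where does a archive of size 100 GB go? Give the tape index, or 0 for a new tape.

Tapes with room: tape 1 (131 GB), tape 2 (152 GB), tape 3 (247 GB).
The first with room is tape 1.

1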